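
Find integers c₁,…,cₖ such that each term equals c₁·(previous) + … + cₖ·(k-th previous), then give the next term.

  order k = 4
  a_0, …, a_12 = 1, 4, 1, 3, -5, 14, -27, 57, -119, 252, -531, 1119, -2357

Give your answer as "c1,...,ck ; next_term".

  a_4 = -2·3 + 0·1 + 0·4 + 1·1 = -5
  a_5 = -2·-5 + 0·3 + 0·1 + 1·4 = 14
  a_6 = -2·14 + 0·-5 + 0·3 + 1·1 = -27
  a_7 = -2·-27 + 0·14 + 0·-5 + 1·3 = 57
  a_8 = -2·57 + 0·-27 + 0·14 + 1·-5 = -119
  a_9 = -2·-119 + 0·57 + 0·-27 + 1·14 = 252
  a_10 = -2·252 + 0·-119 + 0·57 + 1·-27 = -531
  a_11 = -2·-531 + 0·252 + 0·-119 + 1·57 = 1119
  a_12 = -2·1119 + 0·-531 + 0·252 + 1·-119 = -2357
  a_13 = -2·-2357 + 0·1119 + 0·-531 + 1·252 = 4966

-2,0,0,1 ; 4966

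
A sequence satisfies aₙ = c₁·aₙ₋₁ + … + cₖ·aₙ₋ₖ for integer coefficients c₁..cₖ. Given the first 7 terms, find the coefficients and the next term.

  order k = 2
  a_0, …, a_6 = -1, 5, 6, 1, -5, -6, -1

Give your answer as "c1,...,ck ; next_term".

1,-1 ; 5

  a_2 = 1·5 + -1·-1 = 6
  a_3 = 1·6 + -1·5 = 1
  a_4 = 1·1 + -1·6 = -5
  a_5 = 1·-5 + -1·1 = -6
  a_6 = 1·-6 + -1·-5 = -1
  a_7 = 1·-1 + -1·-6 = 5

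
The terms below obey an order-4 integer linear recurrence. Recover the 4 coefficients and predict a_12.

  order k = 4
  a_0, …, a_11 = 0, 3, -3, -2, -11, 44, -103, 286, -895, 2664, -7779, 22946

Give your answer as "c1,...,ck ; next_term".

  a_4 = -2·-2 + 1·-3 + -4·3 + 4·0 = -11
  a_5 = -2·-11 + 1·-2 + -4·-3 + 4·3 = 44
  a_6 = -2·44 + 1·-11 + -4·-2 + 4·-3 = -103
  a_7 = -2·-103 + 1·44 + -4·-11 + 4·-2 = 286
  a_8 = -2·286 + 1·-103 + -4·44 + 4·-11 = -895
  a_9 = -2·-895 + 1·286 + -4·-103 + 4·44 = 2664
  a_10 = -2·2664 + 1·-895 + -4·286 + 4·-103 = -7779
  a_11 = -2·-7779 + 1·2664 + -4·-895 + 4·286 = 22946
  a_12 = -2·22946 + 1·-7779 + -4·2664 + 4·-895 = -67907

-2,1,-4,4 ; -67907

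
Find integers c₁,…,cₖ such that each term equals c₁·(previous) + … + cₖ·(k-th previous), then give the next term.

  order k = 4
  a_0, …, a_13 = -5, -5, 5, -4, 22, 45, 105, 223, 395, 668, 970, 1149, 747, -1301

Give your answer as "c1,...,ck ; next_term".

2,1,-2,-3 ; -7063

  a_4 = 2·-4 + 1·5 + -2·-5 + -3·-5 = 22
  a_5 = 2·22 + 1·-4 + -2·5 + -3·-5 = 45
  a_6 = 2·45 + 1·22 + -2·-4 + -3·5 = 105
  a_7 = 2·105 + 1·45 + -2·22 + -3·-4 = 223
  a_8 = 2·223 + 1·105 + -2·45 + -3·22 = 395
  a_9 = 2·395 + 1·223 + -2·105 + -3·45 = 668
  a_10 = 2·668 + 1·395 + -2·223 + -3·105 = 970
  a_11 = 2·970 + 1·668 + -2·395 + -3·223 = 1149
  a_12 = 2·1149 + 1·970 + -2·668 + -3·395 = 747
  a_13 = 2·747 + 1·1149 + -2·970 + -3·668 = -1301
  a_14 = 2·-1301 + 1·747 + -2·1149 + -3·970 = -7063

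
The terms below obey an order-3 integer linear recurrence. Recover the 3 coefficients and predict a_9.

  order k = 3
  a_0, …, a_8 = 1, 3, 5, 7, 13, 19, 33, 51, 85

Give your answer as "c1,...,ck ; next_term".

  a_3 = 0·5 + 2·3 + 1·1 = 7
  a_4 = 0·7 + 2·5 + 1·3 = 13
  a_5 = 0·13 + 2·7 + 1·5 = 19
  a_6 = 0·19 + 2·13 + 1·7 = 33
  a_7 = 0·33 + 2·19 + 1·13 = 51
  a_8 = 0·51 + 2·33 + 1·19 = 85
  a_9 = 0·85 + 2·51 + 1·33 = 135

0,2,1 ; 135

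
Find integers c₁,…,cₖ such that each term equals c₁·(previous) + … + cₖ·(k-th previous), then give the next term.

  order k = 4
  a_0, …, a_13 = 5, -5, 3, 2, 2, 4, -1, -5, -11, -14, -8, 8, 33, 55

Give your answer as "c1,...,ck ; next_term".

1,0,-1,-1 ; 55

  a_4 = 1·2 + 0·3 + -1·-5 + -1·5 = 2
  a_5 = 1·2 + 0·2 + -1·3 + -1·-5 = 4
  a_6 = 1·4 + 0·2 + -1·2 + -1·3 = -1
  a_7 = 1·-1 + 0·4 + -1·2 + -1·2 = -5
  a_8 = 1·-5 + 0·-1 + -1·4 + -1·2 = -11
  a_9 = 1·-11 + 0·-5 + -1·-1 + -1·4 = -14
  a_10 = 1·-14 + 0·-11 + -1·-5 + -1·-1 = -8
  a_11 = 1·-8 + 0·-14 + -1·-11 + -1·-5 = 8
  a_12 = 1·8 + 0·-8 + -1·-14 + -1·-11 = 33
  a_13 = 1·33 + 0·8 + -1·-8 + -1·-14 = 55
  a_14 = 1·55 + 0·33 + -1·8 + -1·-8 = 55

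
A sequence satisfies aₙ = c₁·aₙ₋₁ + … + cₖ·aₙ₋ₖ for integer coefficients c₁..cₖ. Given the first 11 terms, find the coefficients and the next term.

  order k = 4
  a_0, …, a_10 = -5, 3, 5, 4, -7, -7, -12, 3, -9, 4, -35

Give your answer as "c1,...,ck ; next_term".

  a_4 = 1·4 + 1·5 + -2·3 + 2·-5 = -7
  a_5 = 1·-7 + 1·4 + -2·5 + 2·3 = -7
  a_6 = 1·-7 + 1·-7 + -2·4 + 2·5 = -12
  a_7 = 1·-12 + 1·-7 + -2·-7 + 2·4 = 3
  a_8 = 1·3 + 1·-12 + -2·-7 + 2·-7 = -9
  a_9 = 1·-9 + 1·3 + -2·-12 + 2·-7 = 4
  a_10 = 1·4 + 1·-9 + -2·3 + 2·-12 = -35
  a_11 = 1·-35 + 1·4 + -2·-9 + 2·3 = -7

1,1,-2,2 ; -7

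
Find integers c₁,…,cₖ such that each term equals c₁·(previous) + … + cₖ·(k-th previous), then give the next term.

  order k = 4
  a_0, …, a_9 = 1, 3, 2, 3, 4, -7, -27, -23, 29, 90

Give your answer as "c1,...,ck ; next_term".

2,-4,3,-3 ; 76

  a_4 = 2·3 + -4·2 + 3·3 + -3·1 = 4
  a_5 = 2·4 + -4·3 + 3·2 + -3·3 = -7
  a_6 = 2·-7 + -4·4 + 3·3 + -3·2 = -27
  a_7 = 2·-27 + -4·-7 + 3·4 + -3·3 = -23
  a_8 = 2·-23 + -4·-27 + 3·-7 + -3·4 = 29
  a_9 = 2·29 + -4·-23 + 3·-27 + -3·-7 = 90
  a_10 = 2·90 + -4·29 + 3·-23 + -3·-27 = 76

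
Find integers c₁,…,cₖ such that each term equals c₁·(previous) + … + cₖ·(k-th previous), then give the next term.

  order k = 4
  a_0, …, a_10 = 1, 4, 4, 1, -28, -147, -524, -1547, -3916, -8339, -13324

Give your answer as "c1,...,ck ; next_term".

4,-3,-4,-4 ; -6427

  a_4 = 4·1 + -3·4 + -4·4 + -4·1 = -28
  a_5 = 4·-28 + -3·1 + -4·4 + -4·4 = -147
  a_6 = 4·-147 + -3·-28 + -4·1 + -4·4 = -524
  a_7 = 4·-524 + -3·-147 + -4·-28 + -4·1 = -1547
  a_8 = 4·-1547 + -3·-524 + -4·-147 + -4·-28 = -3916
  a_9 = 4·-3916 + -3·-1547 + -4·-524 + -4·-147 = -8339
  a_10 = 4·-8339 + -3·-3916 + -4·-1547 + -4·-524 = -13324
  a_11 = 4·-13324 + -3·-8339 + -4·-3916 + -4·-1547 = -6427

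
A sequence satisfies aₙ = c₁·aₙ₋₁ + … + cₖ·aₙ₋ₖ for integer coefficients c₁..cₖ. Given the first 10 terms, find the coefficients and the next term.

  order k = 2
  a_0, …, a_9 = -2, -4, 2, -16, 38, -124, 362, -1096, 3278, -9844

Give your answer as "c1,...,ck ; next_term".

-2,3 ; 29522

  a_2 = -2·-4 + 3·-2 = 2
  a_3 = -2·2 + 3·-4 = -16
  a_4 = -2·-16 + 3·2 = 38
  a_5 = -2·38 + 3·-16 = -124
  a_6 = -2·-124 + 3·38 = 362
  a_7 = -2·362 + 3·-124 = -1096
  a_8 = -2·-1096 + 3·362 = 3278
  a_9 = -2·3278 + 3·-1096 = -9844
  a_10 = -2·-9844 + 3·3278 = 29522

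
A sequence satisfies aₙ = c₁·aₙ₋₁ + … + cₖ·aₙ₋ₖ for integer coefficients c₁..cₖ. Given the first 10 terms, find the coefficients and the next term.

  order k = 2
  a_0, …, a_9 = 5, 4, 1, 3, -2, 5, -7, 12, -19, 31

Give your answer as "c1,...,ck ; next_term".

  a_2 = -1·4 + 1·5 = 1
  a_3 = -1·1 + 1·4 = 3
  a_4 = -1·3 + 1·1 = -2
  a_5 = -1·-2 + 1·3 = 5
  a_6 = -1·5 + 1·-2 = -7
  a_7 = -1·-7 + 1·5 = 12
  a_8 = -1·12 + 1·-7 = -19
  a_9 = -1·-19 + 1·12 = 31
  a_10 = -1·31 + 1·-19 = -50

-1,1 ; -50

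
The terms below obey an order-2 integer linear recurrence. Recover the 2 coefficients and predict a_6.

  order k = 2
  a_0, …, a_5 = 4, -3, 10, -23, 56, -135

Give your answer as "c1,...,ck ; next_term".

-2,1 ; 326

  a_2 = -2·-3 + 1·4 = 10
  a_3 = -2·10 + 1·-3 = -23
  a_4 = -2·-23 + 1·10 = 56
  a_5 = -2·56 + 1·-23 = -135
  a_6 = -2·-135 + 1·56 = 326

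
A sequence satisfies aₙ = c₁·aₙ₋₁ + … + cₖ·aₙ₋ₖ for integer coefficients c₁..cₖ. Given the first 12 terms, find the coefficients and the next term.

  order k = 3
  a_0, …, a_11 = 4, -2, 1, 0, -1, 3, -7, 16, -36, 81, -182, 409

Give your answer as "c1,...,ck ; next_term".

  a_3 = -2·1 + 1·-2 + 1·4 = 0
  a_4 = -2·0 + 1·1 + 1·-2 = -1
  a_5 = -2·-1 + 1·0 + 1·1 = 3
  a_6 = -2·3 + 1·-1 + 1·0 = -7
  a_7 = -2·-7 + 1·3 + 1·-1 = 16
  a_8 = -2·16 + 1·-7 + 1·3 = -36
  a_9 = -2·-36 + 1·16 + 1·-7 = 81
  a_10 = -2·81 + 1·-36 + 1·16 = -182
  a_11 = -2·-182 + 1·81 + 1·-36 = 409
  a_12 = -2·409 + 1·-182 + 1·81 = -919

-2,1,1 ; -919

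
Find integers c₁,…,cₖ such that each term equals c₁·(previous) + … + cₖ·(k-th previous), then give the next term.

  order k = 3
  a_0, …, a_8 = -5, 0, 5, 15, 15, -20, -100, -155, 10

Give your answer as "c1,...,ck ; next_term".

2,-3,-1 ; 585

  a_3 = 2·5 + -3·0 + -1·-5 = 15
  a_4 = 2·15 + -3·5 + -1·0 = 15
  a_5 = 2·15 + -3·15 + -1·5 = -20
  a_6 = 2·-20 + -3·15 + -1·15 = -100
  a_7 = 2·-100 + -3·-20 + -1·15 = -155
  a_8 = 2·-155 + -3·-100 + -1·-20 = 10
  a_9 = 2·10 + -3·-155 + -1·-100 = 585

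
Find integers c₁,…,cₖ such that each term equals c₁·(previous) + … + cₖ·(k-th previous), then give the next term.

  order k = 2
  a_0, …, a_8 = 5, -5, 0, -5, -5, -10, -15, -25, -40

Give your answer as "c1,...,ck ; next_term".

1,1 ; -65

  a_2 = 1·-5 + 1·5 = 0
  a_3 = 1·0 + 1·-5 = -5
  a_4 = 1·-5 + 1·0 = -5
  a_5 = 1·-5 + 1·-5 = -10
  a_6 = 1·-10 + 1·-5 = -15
  a_7 = 1·-15 + 1·-10 = -25
  a_8 = 1·-25 + 1·-15 = -40
  a_9 = 1·-40 + 1·-25 = -65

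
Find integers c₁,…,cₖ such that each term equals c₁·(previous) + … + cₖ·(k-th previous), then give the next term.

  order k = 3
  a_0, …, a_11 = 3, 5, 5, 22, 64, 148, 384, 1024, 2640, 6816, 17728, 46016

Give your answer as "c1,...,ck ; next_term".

  a_3 = 2·5 + 0·5 + 4·3 = 22
  a_4 = 2·22 + 0·5 + 4·5 = 64
  a_5 = 2·64 + 0·22 + 4·5 = 148
  a_6 = 2·148 + 0·64 + 4·22 = 384
  a_7 = 2·384 + 0·148 + 4·64 = 1024
  a_8 = 2·1024 + 0·384 + 4·148 = 2640
  a_9 = 2·2640 + 0·1024 + 4·384 = 6816
  a_10 = 2·6816 + 0·2640 + 4·1024 = 17728
  a_11 = 2·17728 + 0·6816 + 4·2640 = 46016
  a_12 = 2·46016 + 0·17728 + 4·6816 = 119296

2,0,4 ; 119296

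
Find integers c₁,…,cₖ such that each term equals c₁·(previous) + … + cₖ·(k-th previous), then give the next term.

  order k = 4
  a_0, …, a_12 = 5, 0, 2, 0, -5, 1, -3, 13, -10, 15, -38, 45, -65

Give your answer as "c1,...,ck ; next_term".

  a_4 = -1·0 + 0·2 + -2·0 + -1·5 = -5
  a_5 = -1·-5 + 0·0 + -2·2 + -1·0 = 1
  a_6 = -1·1 + 0·-5 + -2·0 + -1·2 = -3
  a_7 = -1·-3 + 0·1 + -2·-5 + -1·0 = 13
  a_8 = -1·13 + 0·-3 + -2·1 + -1·-5 = -10
  a_9 = -1·-10 + 0·13 + -2·-3 + -1·1 = 15
  a_10 = -1·15 + 0·-10 + -2·13 + -1·-3 = -38
  a_11 = -1·-38 + 0·15 + -2·-10 + -1·13 = 45
  a_12 = -1·45 + 0·-38 + -2·15 + -1·-10 = -65
  a_13 = -1·-65 + 0·45 + -2·-38 + -1·15 = 126

-1,0,-2,-1 ; 126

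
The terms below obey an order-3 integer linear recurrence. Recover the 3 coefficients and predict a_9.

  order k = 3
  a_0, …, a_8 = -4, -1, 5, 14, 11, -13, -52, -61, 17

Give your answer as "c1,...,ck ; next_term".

  a_3 = 1·5 + -1·-1 + -2·-4 = 14
  a_4 = 1·14 + -1·5 + -2·-1 = 11
  a_5 = 1·11 + -1·14 + -2·5 = -13
  a_6 = 1·-13 + -1·11 + -2·14 = -52
  a_7 = 1·-52 + -1·-13 + -2·11 = -61
  a_8 = 1·-61 + -1·-52 + -2·-13 = 17
  a_9 = 1·17 + -1·-61 + -2·-52 = 182

1,-1,-2 ; 182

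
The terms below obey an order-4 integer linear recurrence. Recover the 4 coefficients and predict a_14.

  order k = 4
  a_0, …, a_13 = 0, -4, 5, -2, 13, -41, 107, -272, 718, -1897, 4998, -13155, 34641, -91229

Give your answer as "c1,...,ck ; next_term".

-2,1,-1,2 ; 240250

  a_4 = -2·-2 + 1·5 + -1·-4 + 2·0 = 13
  a_5 = -2·13 + 1·-2 + -1·5 + 2·-4 = -41
  a_6 = -2·-41 + 1·13 + -1·-2 + 2·5 = 107
  a_7 = -2·107 + 1·-41 + -1·13 + 2·-2 = -272
  a_8 = -2·-272 + 1·107 + -1·-41 + 2·13 = 718
  a_9 = -2·718 + 1·-272 + -1·107 + 2·-41 = -1897
  a_10 = -2·-1897 + 1·718 + -1·-272 + 2·107 = 4998
  a_11 = -2·4998 + 1·-1897 + -1·718 + 2·-272 = -13155
  a_12 = -2·-13155 + 1·4998 + -1·-1897 + 2·718 = 34641
  a_13 = -2·34641 + 1·-13155 + -1·4998 + 2·-1897 = -91229
  a_14 = -2·-91229 + 1·34641 + -1·-13155 + 2·4998 = 240250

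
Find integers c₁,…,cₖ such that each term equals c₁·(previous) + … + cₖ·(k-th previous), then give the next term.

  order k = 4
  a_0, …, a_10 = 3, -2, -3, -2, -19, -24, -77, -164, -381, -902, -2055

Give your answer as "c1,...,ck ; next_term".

1,3,1,-2 ; -4814

  a_4 = 1·-2 + 3·-3 + 1·-2 + -2·3 = -19
  a_5 = 1·-19 + 3·-2 + 1·-3 + -2·-2 = -24
  a_6 = 1·-24 + 3·-19 + 1·-2 + -2·-3 = -77
  a_7 = 1·-77 + 3·-24 + 1·-19 + -2·-2 = -164
  a_8 = 1·-164 + 3·-77 + 1·-24 + -2·-19 = -381
  a_9 = 1·-381 + 3·-164 + 1·-77 + -2·-24 = -902
  a_10 = 1·-902 + 3·-381 + 1·-164 + -2·-77 = -2055
  a_11 = 1·-2055 + 3·-902 + 1·-381 + -2·-164 = -4814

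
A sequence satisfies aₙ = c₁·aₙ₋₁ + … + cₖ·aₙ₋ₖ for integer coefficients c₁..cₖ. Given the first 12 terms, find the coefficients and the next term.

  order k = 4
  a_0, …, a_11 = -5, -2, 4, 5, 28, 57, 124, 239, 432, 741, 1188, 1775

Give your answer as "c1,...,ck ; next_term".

  a_4 = 2·5 + 1·4 + -2·-2 + -2·-5 = 28
  a_5 = 2·28 + 1·5 + -2·4 + -2·-2 = 57
  a_6 = 2·57 + 1·28 + -2·5 + -2·4 = 124
  a_7 = 2·124 + 1·57 + -2·28 + -2·5 = 239
  a_8 = 2·239 + 1·124 + -2·57 + -2·28 = 432
  a_9 = 2·432 + 1·239 + -2·124 + -2·57 = 741
  a_10 = 2·741 + 1·432 + -2·239 + -2·124 = 1188
  a_11 = 2·1188 + 1·741 + -2·432 + -2·239 = 1775
  a_12 = 2·1775 + 1·1188 + -2·741 + -2·432 = 2392

2,1,-2,-2 ; 2392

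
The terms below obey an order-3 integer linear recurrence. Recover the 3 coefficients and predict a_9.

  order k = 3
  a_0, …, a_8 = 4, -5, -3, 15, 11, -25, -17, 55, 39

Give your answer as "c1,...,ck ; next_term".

1,-2,2 ; -105

  a_3 = 1·-3 + -2·-5 + 2·4 = 15
  a_4 = 1·15 + -2·-3 + 2·-5 = 11
  a_5 = 1·11 + -2·15 + 2·-3 = -25
  a_6 = 1·-25 + -2·11 + 2·15 = -17
  a_7 = 1·-17 + -2·-25 + 2·11 = 55
  a_8 = 1·55 + -2·-17 + 2·-25 = 39
  a_9 = 1·39 + -2·55 + 2·-17 = -105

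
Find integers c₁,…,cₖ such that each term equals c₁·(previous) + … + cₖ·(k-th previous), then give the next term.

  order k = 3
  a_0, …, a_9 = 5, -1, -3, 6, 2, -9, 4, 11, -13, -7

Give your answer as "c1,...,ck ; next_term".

  a_3 = 0·-3 + -1·-1 + 1·5 = 6
  a_4 = 0·6 + -1·-3 + 1·-1 = 2
  a_5 = 0·2 + -1·6 + 1·-3 = -9
  a_6 = 0·-9 + -1·2 + 1·6 = 4
  a_7 = 0·4 + -1·-9 + 1·2 = 11
  a_8 = 0·11 + -1·4 + 1·-9 = -13
  a_9 = 0·-13 + -1·11 + 1·4 = -7
  a_10 = 0·-7 + -1·-13 + 1·11 = 24

0,-1,1 ; 24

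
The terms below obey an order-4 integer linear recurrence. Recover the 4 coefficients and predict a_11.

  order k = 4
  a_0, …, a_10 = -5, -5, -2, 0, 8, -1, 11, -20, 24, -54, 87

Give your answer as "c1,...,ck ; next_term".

-1,1,-1,-1 ; -145

  a_4 = -1·0 + 1·-2 + -1·-5 + -1·-5 = 8
  a_5 = -1·8 + 1·0 + -1·-2 + -1·-5 = -1
  a_6 = -1·-1 + 1·8 + -1·0 + -1·-2 = 11
  a_7 = -1·11 + 1·-1 + -1·8 + -1·0 = -20
  a_8 = -1·-20 + 1·11 + -1·-1 + -1·8 = 24
  a_9 = -1·24 + 1·-20 + -1·11 + -1·-1 = -54
  a_10 = -1·-54 + 1·24 + -1·-20 + -1·11 = 87
  a_11 = -1·87 + 1·-54 + -1·24 + -1·-20 = -145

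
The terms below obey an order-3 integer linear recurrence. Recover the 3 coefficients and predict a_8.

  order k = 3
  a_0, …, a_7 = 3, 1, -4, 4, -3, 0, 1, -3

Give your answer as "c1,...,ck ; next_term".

  a_3 = 0·-4 + 1·1 + 1·3 = 4
  a_4 = 0·4 + 1·-4 + 1·1 = -3
  a_5 = 0·-3 + 1·4 + 1·-4 = 0
  a_6 = 0·0 + 1·-3 + 1·4 = 1
  a_7 = 0·1 + 1·0 + 1·-3 = -3
  a_8 = 0·-3 + 1·1 + 1·0 = 1

0,1,1 ; 1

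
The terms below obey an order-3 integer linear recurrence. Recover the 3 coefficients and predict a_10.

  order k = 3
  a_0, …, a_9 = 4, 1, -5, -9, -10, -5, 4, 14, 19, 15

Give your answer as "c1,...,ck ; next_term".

  a_3 = 1·-5 + 0·1 + -1·4 = -9
  a_4 = 1·-9 + 0·-5 + -1·1 = -10
  a_5 = 1·-10 + 0·-9 + -1·-5 = -5
  a_6 = 1·-5 + 0·-10 + -1·-9 = 4
  a_7 = 1·4 + 0·-5 + -1·-10 = 14
  a_8 = 1·14 + 0·4 + -1·-5 = 19
  a_9 = 1·19 + 0·14 + -1·4 = 15
  a_10 = 1·15 + 0·19 + -1·14 = 1

1,0,-1 ; 1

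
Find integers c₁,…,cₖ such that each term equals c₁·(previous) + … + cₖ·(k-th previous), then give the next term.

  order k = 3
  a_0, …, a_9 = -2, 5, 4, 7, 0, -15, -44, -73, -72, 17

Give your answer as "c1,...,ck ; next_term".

  a_3 = 2·4 + -1·5 + -2·-2 = 7
  a_4 = 2·7 + -1·4 + -2·5 = 0
  a_5 = 2·0 + -1·7 + -2·4 = -15
  a_6 = 2·-15 + -1·0 + -2·7 = -44
  a_7 = 2·-44 + -1·-15 + -2·0 = -73
  a_8 = 2·-73 + -1·-44 + -2·-15 = -72
  a_9 = 2·-72 + -1·-73 + -2·-44 = 17
  a_10 = 2·17 + -1·-72 + -2·-73 = 252

2,-1,-2 ; 252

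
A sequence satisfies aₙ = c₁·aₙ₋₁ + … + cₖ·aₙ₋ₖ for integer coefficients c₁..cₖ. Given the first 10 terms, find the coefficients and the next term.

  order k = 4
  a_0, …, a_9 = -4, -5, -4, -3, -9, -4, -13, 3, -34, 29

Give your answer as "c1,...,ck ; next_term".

  a_4 = -1·-3 + 1·-4 + 0·-5 + 2·-4 = -9
  a_5 = -1·-9 + 1·-3 + 0·-4 + 2·-5 = -4
  a_6 = -1·-4 + 1·-9 + 0·-3 + 2·-4 = -13
  a_7 = -1·-13 + 1·-4 + 0·-9 + 2·-3 = 3
  a_8 = -1·3 + 1·-13 + 0·-4 + 2·-9 = -34
  a_9 = -1·-34 + 1·3 + 0·-13 + 2·-4 = 29
  a_10 = -1·29 + 1·-34 + 0·3 + 2·-13 = -89

-1,1,0,2 ; -89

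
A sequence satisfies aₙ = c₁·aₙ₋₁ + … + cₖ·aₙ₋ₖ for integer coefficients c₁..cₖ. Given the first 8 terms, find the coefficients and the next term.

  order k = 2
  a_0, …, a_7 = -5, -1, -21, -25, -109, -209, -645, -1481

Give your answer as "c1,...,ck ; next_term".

  a_2 = 1·-1 + 4·-5 = -21
  a_3 = 1·-21 + 4·-1 = -25
  a_4 = 1·-25 + 4·-21 = -109
  a_5 = 1·-109 + 4·-25 = -209
  a_6 = 1·-209 + 4·-109 = -645
  a_7 = 1·-645 + 4·-209 = -1481
  a_8 = 1·-1481 + 4·-645 = -4061

1,4 ; -4061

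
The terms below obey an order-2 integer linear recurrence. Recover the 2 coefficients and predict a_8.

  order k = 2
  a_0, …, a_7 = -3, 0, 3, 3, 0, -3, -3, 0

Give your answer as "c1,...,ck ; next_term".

1,-1 ; 3

  a_2 = 1·0 + -1·-3 = 3
  a_3 = 1·3 + -1·0 = 3
  a_4 = 1·3 + -1·3 = 0
  a_5 = 1·0 + -1·3 = -3
  a_6 = 1·-3 + -1·0 = -3
  a_7 = 1·-3 + -1·-3 = 0
  a_8 = 1·0 + -1·-3 = 3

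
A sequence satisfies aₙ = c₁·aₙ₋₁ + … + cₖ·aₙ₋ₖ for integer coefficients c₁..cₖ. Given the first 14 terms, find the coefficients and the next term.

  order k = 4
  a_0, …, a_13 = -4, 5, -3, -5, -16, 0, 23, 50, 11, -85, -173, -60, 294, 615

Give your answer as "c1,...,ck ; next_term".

  a_4 = 1·-5 + -1·-3 + -2·5 + 1·-4 = -16
  a_5 = 1·-16 + -1·-5 + -2·-3 + 1·5 = 0
  a_6 = 1·0 + -1·-16 + -2·-5 + 1·-3 = 23
  a_7 = 1·23 + -1·0 + -2·-16 + 1·-5 = 50
  a_8 = 1·50 + -1·23 + -2·0 + 1·-16 = 11
  a_9 = 1·11 + -1·50 + -2·23 + 1·0 = -85
  a_10 = 1·-85 + -1·11 + -2·50 + 1·23 = -173
  a_11 = 1·-173 + -1·-85 + -2·11 + 1·50 = -60
  a_12 = 1·-60 + -1·-173 + -2·-85 + 1·11 = 294
  a_13 = 1·294 + -1·-60 + -2·-173 + 1·-85 = 615
  a_14 = 1·615 + -1·294 + -2·-60 + 1·-173 = 268

1,-1,-2,1 ; 268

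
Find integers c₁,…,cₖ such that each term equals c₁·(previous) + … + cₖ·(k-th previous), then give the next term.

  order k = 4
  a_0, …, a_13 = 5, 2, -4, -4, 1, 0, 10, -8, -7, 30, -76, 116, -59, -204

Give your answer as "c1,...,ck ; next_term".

  a_4 = -2·-4 + -2·-4 + 0·2 + -3·5 = 1
  a_5 = -2·1 + -2·-4 + 0·-4 + -3·2 = 0
  a_6 = -2·0 + -2·1 + 0·-4 + -3·-4 = 10
  a_7 = -2·10 + -2·0 + 0·1 + -3·-4 = -8
  a_8 = -2·-8 + -2·10 + 0·0 + -3·1 = -7
  a_9 = -2·-7 + -2·-8 + 0·10 + -3·0 = 30
  a_10 = -2·30 + -2·-7 + 0·-8 + -3·10 = -76
  a_11 = -2·-76 + -2·30 + 0·-7 + -3·-8 = 116
  a_12 = -2·116 + -2·-76 + 0·30 + -3·-7 = -59
  a_13 = -2·-59 + -2·116 + 0·-76 + -3·30 = -204
  a_14 = -2·-204 + -2·-59 + 0·116 + -3·-76 = 754

-2,-2,0,-3 ; 754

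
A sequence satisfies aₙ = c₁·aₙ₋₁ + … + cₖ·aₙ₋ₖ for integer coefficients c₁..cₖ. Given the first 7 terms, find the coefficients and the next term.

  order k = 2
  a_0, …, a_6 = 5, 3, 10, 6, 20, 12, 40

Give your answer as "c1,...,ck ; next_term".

  a_2 = 0·3 + 2·5 = 10
  a_3 = 0·10 + 2·3 = 6
  a_4 = 0·6 + 2·10 = 20
  a_5 = 0·20 + 2·6 = 12
  a_6 = 0·12 + 2·20 = 40
  a_7 = 0·40 + 2·12 = 24

0,2 ; 24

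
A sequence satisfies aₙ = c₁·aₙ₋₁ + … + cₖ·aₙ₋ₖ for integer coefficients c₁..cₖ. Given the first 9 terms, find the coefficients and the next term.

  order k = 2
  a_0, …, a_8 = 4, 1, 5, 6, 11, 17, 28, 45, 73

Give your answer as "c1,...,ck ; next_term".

1,1 ; 118

  a_2 = 1·1 + 1·4 = 5
  a_3 = 1·5 + 1·1 = 6
  a_4 = 1·6 + 1·5 = 11
  a_5 = 1·11 + 1·6 = 17
  a_6 = 1·17 + 1·11 = 28
  a_7 = 1·28 + 1·17 = 45
  a_8 = 1·45 + 1·28 = 73
  a_9 = 1·73 + 1·45 = 118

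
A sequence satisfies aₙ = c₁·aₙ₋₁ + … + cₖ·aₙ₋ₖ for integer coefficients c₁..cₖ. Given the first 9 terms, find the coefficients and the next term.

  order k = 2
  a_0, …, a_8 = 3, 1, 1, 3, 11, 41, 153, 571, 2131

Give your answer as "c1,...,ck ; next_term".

  a_2 = 4·1 + -1·3 = 1
  a_3 = 4·1 + -1·1 = 3
  a_4 = 4·3 + -1·1 = 11
  a_5 = 4·11 + -1·3 = 41
  a_6 = 4·41 + -1·11 = 153
  a_7 = 4·153 + -1·41 = 571
  a_8 = 4·571 + -1·153 = 2131
  a_9 = 4·2131 + -1·571 = 7953

4,-1 ; 7953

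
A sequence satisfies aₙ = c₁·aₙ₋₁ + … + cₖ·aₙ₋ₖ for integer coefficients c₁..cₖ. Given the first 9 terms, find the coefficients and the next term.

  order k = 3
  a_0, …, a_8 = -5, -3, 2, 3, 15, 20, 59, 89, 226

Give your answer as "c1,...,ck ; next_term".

  a_3 = 1·2 + 3·-3 + -2·-5 = 3
  a_4 = 1·3 + 3·2 + -2·-3 = 15
  a_5 = 1·15 + 3·3 + -2·2 = 20
  a_6 = 1·20 + 3·15 + -2·3 = 59
  a_7 = 1·59 + 3·20 + -2·15 = 89
  a_8 = 1·89 + 3·59 + -2·20 = 226
  a_9 = 1·226 + 3·89 + -2·59 = 375

1,3,-2 ; 375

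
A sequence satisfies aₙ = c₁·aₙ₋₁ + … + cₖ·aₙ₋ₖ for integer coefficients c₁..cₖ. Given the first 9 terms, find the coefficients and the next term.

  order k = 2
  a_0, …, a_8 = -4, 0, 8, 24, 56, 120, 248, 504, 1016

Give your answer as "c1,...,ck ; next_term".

  a_2 = 3·0 + -2·-4 = 8
  a_3 = 3·8 + -2·0 = 24
  a_4 = 3·24 + -2·8 = 56
  a_5 = 3·56 + -2·24 = 120
  a_6 = 3·120 + -2·56 = 248
  a_7 = 3·248 + -2·120 = 504
  a_8 = 3·504 + -2·248 = 1016
  a_9 = 3·1016 + -2·504 = 2040

3,-2 ; 2040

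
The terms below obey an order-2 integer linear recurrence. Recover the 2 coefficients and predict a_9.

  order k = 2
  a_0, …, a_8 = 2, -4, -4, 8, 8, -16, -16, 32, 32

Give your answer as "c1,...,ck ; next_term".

  a_2 = 0·-4 + -2·2 = -4
  a_3 = 0·-4 + -2·-4 = 8
  a_4 = 0·8 + -2·-4 = 8
  a_5 = 0·8 + -2·8 = -16
  a_6 = 0·-16 + -2·8 = -16
  a_7 = 0·-16 + -2·-16 = 32
  a_8 = 0·32 + -2·-16 = 32
  a_9 = 0·32 + -2·32 = -64

0,-2 ; -64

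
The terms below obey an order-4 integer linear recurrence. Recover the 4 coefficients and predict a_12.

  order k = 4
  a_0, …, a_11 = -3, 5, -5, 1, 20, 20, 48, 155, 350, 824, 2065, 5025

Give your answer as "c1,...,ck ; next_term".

  a_4 = 2·1 + 0·-5 + 3·5 + -1·-3 = 20
  a_5 = 2·20 + 0·1 + 3·-5 + -1·5 = 20
  a_6 = 2·20 + 0·20 + 3·1 + -1·-5 = 48
  a_7 = 2·48 + 0·20 + 3·20 + -1·1 = 155
  a_8 = 2·155 + 0·48 + 3·20 + -1·20 = 350
  a_9 = 2·350 + 0·155 + 3·48 + -1·20 = 824
  a_10 = 2·824 + 0·350 + 3·155 + -1·48 = 2065
  a_11 = 2·2065 + 0·824 + 3·350 + -1·155 = 5025
  a_12 = 2·5025 + 0·2065 + 3·824 + -1·350 = 12172

2,0,3,-1 ; 12172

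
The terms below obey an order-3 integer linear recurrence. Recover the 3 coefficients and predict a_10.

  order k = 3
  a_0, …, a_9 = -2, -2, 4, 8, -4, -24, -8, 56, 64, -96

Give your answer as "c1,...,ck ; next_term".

  a_3 = 0·4 + -2·-2 + -2·-2 = 8
  a_4 = 0·8 + -2·4 + -2·-2 = -4
  a_5 = 0·-4 + -2·8 + -2·4 = -24
  a_6 = 0·-24 + -2·-4 + -2·8 = -8
  a_7 = 0·-8 + -2·-24 + -2·-4 = 56
  a_8 = 0·56 + -2·-8 + -2·-24 = 64
  a_9 = 0·64 + -2·56 + -2·-8 = -96
  a_10 = 0·-96 + -2·64 + -2·56 = -240

0,-2,-2 ; -240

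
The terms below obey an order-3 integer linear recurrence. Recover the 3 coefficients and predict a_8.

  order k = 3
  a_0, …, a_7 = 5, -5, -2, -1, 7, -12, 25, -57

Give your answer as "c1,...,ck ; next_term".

-2,0,-1 ; 126

  a_3 = -2·-2 + 0·-5 + -1·5 = -1
  a_4 = -2·-1 + 0·-2 + -1·-5 = 7
  a_5 = -2·7 + 0·-1 + -1·-2 = -12
  a_6 = -2·-12 + 0·7 + -1·-1 = 25
  a_7 = -2·25 + 0·-12 + -1·7 = -57
  a_8 = -2·-57 + 0·25 + -1·-12 = 126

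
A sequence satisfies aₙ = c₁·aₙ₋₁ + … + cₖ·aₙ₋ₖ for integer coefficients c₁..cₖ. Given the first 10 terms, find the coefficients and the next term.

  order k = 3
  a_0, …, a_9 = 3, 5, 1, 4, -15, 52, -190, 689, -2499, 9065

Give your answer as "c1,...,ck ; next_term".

  a_3 = -3·1 + 2·5 + -1·3 = 4
  a_4 = -3·4 + 2·1 + -1·5 = -15
  a_5 = -3·-15 + 2·4 + -1·1 = 52
  a_6 = -3·52 + 2·-15 + -1·4 = -190
  a_7 = -3·-190 + 2·52 + -1·-15 = 689
  a_8 = -3·689 + 2·-190 + -1·52 = -2499
  a_9 = -3·-2499 + 2·689 + -1·-190 = 9065
  a_10 = -3·9065 + 2·-2499 + -1·689 = -32882

-3,2,-1 ; -32882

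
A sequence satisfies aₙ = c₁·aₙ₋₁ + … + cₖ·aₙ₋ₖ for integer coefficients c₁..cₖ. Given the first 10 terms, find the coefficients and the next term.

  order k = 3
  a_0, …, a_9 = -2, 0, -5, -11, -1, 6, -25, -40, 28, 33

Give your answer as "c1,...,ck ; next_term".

1,-2,3 ; -143

  a_3 = 1·-5 + -2·0 + 3·-2 = -11
  a_4 = 1·-11 + -2·-5 + 3·0 = -1
  a_5 = 1·-1 + -2·-11 + 3·-5 = 6
  a_6 = 1·6 + -2·-1 + 3·-11 = -25
  a_7 = 1·-25 + -2·6 + 3·-1 = -40
  a_8 = 1·-40 + -2·-25 + 3·6 = 28
  a_9 = 1·28 + -2·-40 + 3·-25 = 33
  a_10 = 1·33 + -2·28 + 3·-40 = -143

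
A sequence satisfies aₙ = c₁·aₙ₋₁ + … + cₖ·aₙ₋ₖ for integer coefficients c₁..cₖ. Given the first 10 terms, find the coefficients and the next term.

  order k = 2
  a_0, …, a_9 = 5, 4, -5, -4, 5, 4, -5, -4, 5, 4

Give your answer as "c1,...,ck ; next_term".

  a_2 = 0·4 + -1·5 = -5
  a_3 = 0·-5 + -1·4 = -4
  a_4 = 0·-4 + -1·-5 = 5
  a_5 = 0·5 + -1·-4 = 4
  a_6 = 0·4 + -1·5 = -5
  a_7 = 0·-5 + -1·4 = -4
  a_8 = 0·-4 + -1·-5 = 5
  a_9 = 0·5 + -1·-4 = 4
  a_10 = 0·4 + -1·5 = -5

0,-1 ; -5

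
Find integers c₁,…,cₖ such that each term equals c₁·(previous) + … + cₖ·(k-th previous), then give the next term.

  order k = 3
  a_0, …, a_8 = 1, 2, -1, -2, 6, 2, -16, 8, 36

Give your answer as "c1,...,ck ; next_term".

0,-2,2 ; -48

  a_3 = 0·-1 + -2·2 + 2·1 = -2
  a_4 = 0·-2 + -2·-1 + 2·2 = 6
  a_5 = 0·6 + -2·-2 + 2·-1 = 2
  a_6 = 0·2 + -2·6 + 2·-2 = -16
  a_7 = 0·-16 + -2·2 + 2·6 = 8
  a_8 = 0·8 + -2·-16 + 2·2 = 36
  a_9 = 0·36 + -2·8 + 2·-16 = -48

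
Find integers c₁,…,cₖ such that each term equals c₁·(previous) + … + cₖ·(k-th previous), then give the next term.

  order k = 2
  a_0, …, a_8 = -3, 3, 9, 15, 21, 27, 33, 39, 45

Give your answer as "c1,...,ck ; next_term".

  a_2 = 2·3 + -1·-3 = 9
  a_3 = 2·9 + -1·3 = 15
  a_4 = 2·15 + -1·9 = 21
  a_5 = 2·21 + -1·15 = 27
  a_6 = 2·27 + -1·21 = 33
  a_7 = 2·33 + -1·27 = 39
  a_8 = 2·39 + -1·33 = 45
  a_9 = 2·45 + -1·39 = 51

2,-1 ; 51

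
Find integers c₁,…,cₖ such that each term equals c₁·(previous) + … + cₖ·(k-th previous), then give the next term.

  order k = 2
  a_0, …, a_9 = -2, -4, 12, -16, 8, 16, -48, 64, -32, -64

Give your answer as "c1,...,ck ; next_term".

  a_2 = -2·-4 + -2·-2 = 12
  a_3 = -2·12 + -2·-4 = -16
  a_4 = -2·-16 + -2·12 = 8
  a_5 = -2·8 + -2·-16 = 16
  a_6 = -2·16 + -2·8 = -48
  a_7 = -2·-48 + -2·16 = 64
  a_8 = -2·64 + -2·-48 = -32
  a_9 = -2·-32 + -2·64 = -64
  a_10 = -2·-64 + -2·-32 = 192

-2,-2 ; 192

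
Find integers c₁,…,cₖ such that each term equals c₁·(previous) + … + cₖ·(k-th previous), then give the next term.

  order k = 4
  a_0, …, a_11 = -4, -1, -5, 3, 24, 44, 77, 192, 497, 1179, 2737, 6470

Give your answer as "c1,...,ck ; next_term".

  a_4 = 3·3 + -3·-5 + 4·-1 + -1·-4 = 24
  a_5 = 3·24 + -3·3 + 4·-5 + -1·-1 = 44
  a_6 = 3·44 + -3·24 + 4·3 + -1·-5 = 77
  a_7 = 3·77 + -3·44 + 4·24 + -1·3 = 192
  a_8 = 3·192 + -3·77 + 4·44 + -1·24 = 497
  a_9 = 3·497 + -3·192 + 4·77 + -1·44 = 1179
  a_10 = 3·1179 + -3·497 + 4·192 + -1·77 = 2737
  a_11 = 3·2737 + -3·1179 + 4·497 + -1·192 = 6470
  a_12 = 3·6470 + -3·2737 + 4·1179 + -1·497 = 15418

3,-3,4,-1 ; 15418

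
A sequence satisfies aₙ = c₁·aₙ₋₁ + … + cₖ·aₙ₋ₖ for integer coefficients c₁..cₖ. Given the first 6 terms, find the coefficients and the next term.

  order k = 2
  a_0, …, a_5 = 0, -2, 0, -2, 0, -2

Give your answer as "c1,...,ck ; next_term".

0,1 ; 0

  a_2 = 0·-2 + 1·0 = 0
  a_3 = 0·0 + 1·-2 = -2
  a_4 = 0·-2 + 1·0 = 0
  a_5 = 0·0 + 1·-2 = -2
  a_6 = 0·-2 + 1·0 = 0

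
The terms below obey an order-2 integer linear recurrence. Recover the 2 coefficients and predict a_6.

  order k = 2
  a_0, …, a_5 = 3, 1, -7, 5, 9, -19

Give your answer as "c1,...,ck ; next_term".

  a_2 = -1·1 + -2·3 = -7
  a_3 = -1·-7 + -2·1 = 5
  a_4 = -1·5 + -2·-7 = 9
  a_5 = -1·9 + -2·5 = -19
  a_6 = -1·-19 + -2·9 = 1

-1,-2 ; 1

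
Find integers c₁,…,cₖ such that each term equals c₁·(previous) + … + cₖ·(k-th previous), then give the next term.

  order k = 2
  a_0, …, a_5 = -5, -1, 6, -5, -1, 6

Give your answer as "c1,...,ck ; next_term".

  a_2 = -1·-1 + -1·-5 = 6
  a_3 = -1·6 + -1·-1 = -5
  a_4 = -1·-5 + -1·6 = -1
  a_5 = -1·-1 + -1·-5 = 6
  a_6 = -1·6 + -1·-1 = -5

-1,-1 ; -5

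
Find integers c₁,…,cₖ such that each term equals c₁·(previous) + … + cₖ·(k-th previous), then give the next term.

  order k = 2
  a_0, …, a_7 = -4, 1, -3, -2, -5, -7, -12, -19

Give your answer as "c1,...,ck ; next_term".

  a_2 = 1·1 + 1·-4 = -3
  a_3 = 1·-3 + 1·1 = -2
  a_4 = 1·-2 + 1·-3 = -5
  a_5 = 1·-5 + 1·-2 = -7
  a_6 = 1·-7 + 1·-5 = -12
  a_7 = 1·-12 + 1·-7 = -19
  a_8 = 1·-19 + 1·-12 = -31

1,1 ; -31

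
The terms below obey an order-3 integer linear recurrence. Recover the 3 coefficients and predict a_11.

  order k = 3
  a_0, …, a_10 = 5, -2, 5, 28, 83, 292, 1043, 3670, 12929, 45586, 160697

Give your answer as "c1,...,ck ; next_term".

3,1,3 ; 566464

  a_3 = 3·5 + 1·-2 + 3·5 = 28
  a_4 = 3·28 + 1·5 + 3·-2 = 83
  a_5 = 3·83 + 1·28 + 3·5 = 292
  a_6 = 3·292 + 1·83 + 3·28 = 1043
  a_7 = 3·1043 + 1·292 + 3·83 = 3670
  a_8 = 3·3670 + 1·1043 + 3·292 = 12929
  a_9 = 3·12929 + 1·3670 + 3·1043 = 45586
  a_10 = 3·45586 + 1·12929 + 3·3670 = 160697
  a_11 = 3·160697 + 1·45586 + 3·12929 = 566464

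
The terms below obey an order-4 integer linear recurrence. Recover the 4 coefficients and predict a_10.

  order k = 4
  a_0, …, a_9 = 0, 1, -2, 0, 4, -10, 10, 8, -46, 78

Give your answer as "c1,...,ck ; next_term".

  a_4 = -1·0 + -1·-2 + 2·1 + -2·0 = 4
  a_5 = -1·4 + -1·0 + 2·-2 + -2·1 = -10
  a_6 = -1·-10 + -1·4 + 2·0 + -2·-2 = 10
  a_7 = -1·10 + -1·-10 + 2·4 + -2·0 = 8
  a_8 = -1·8 + -1·10 + 2·-10 + -2·4 = -46
  a_9 = -1·-46 + -1·8 + 2·10 + -2·-10 = 78
  a_10 = -1·78 + -1·-46 + 2·8 + -2·10 = -36

-1,-1,2,-2 ; -36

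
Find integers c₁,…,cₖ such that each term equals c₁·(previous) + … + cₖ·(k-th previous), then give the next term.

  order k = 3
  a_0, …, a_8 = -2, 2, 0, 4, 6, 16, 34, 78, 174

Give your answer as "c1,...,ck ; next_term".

2,1,-1 ; 392

  a_3 = 2·0 + 1·2 + -1·-2 = 4
  a_4 = 2·4 + 1·0 + -1·2 = 6
  a_5 = 2·6 + 1·4 + -1·0 = 16
  a_6 = 2·16 + 1·6 + -1·4 = 34
  a_7 = 2·34 + 1·16 + -1·6 = 78
  a_8 = 2·78 + 1·34 + -1·16 = 174
  a_9 = 2·174 + 1·78 + -1·34 = 392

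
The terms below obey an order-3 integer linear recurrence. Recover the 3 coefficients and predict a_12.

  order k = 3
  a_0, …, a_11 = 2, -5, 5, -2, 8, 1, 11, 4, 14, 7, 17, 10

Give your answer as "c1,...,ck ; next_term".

1,1,-1 ; 20

  a_3 = 1·5 + 1·-5 + -1·2 = -2
  a_4 = 1·-2 + 1·5 + -1·-5 = 8
  a_5 = 1·8 + 1·-2 + -1·5 = 1
  a_6 = 1·1 + 1·8 + -1·-2 = 11
  a_7 = 1·11 + 1·1 + -1·8 = 4
  a_8 = 1·4 + 1·11 + -1·1 = 14
  a_9 = 1·14 + 1·4 + -1·11 = 7
  a_10 = 1·7 + 1·14 + -1·4 = 17
  a_11 = 1·17 + 1·7 + -1·14 = 10
  a_12 = 1·10 + 1·17 + -1·7 = 20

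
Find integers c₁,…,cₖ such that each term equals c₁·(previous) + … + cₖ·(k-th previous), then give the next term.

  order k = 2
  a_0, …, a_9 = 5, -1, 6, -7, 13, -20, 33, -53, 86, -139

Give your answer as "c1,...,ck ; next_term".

-1,1 ; 225

  a_2 = -1·-1 + 1·5 = 6
  a_3 = -1·6 + 1·-1 = -7
  a_4 = -1·-7 + 1·6 = 13
  a_5 = -1·13 + 1·-7 = -20
  a_6 = -1·-20 + 1·13 = 33
  a_7 = -1·33 + 1·-20 = -53
  a_8 = -1·-53 + 1·33 = 86
  a_9 = -1·86 + 1·-53 = -139
  a_10 = -1·-139 + 1·86 = 225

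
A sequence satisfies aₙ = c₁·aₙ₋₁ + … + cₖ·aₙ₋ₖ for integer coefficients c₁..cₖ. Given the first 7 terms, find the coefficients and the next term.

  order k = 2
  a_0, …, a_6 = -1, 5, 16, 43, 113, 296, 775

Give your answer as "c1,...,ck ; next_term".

  a_2 = 3·5 + -1·-1 = 16
  a_3 = 3·16 + -1·5 = 43
  a_4 = 3·43 + -1·16 = 113
  a_5 = 3·113 + -1·43 = 296
  a_6 = 3·296 + -1·113 = 775
  a_7 = 3·775 + -1·296 = 2029

3,-1 ; 2029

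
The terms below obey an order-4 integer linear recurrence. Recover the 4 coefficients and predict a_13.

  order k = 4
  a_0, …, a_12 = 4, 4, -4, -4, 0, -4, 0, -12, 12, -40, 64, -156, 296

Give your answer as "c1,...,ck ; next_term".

-1,2,0,1 ; -648

  a_4 = -1·-4 + 2·-4 + 0·4 + 1·4 = 0
  a_5 = -1·0 + 2·-4 + 0·-4 + 1·4 = -4
  a_6 = -1·-4 + 2·0 + 0·-4 + 1·-4 = 0
  a_7 = -1·0 + 2·-4 + 0·0 + 1·-4 = -12
  a_8 = -1·-12 + 2·0 + 0·-4 + 1·0 = 12
  a_9 = -1·12 + 2·-12 + 0·0 + 1·-4 = -40
  a_10 = -1·-40 + 2·12 + 0·-12 + 1·0 = 64
  a_11 = -1·64 + 2·-40 + 0·12 + 1·-12 = -156
  a_12 = -1·-156 + 2·64 + 0·-40 + 1·12 = 296
  a_13 = -1·296 + 2·-156 + 0·64 + 1·-40 = -648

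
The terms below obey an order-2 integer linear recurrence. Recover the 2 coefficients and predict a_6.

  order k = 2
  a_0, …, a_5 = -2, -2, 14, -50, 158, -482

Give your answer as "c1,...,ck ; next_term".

-4,-3 ; 1454

  a_2 = -4·-2 + -3·-2 = 14
  a_3 = -4·14 + -3·-2 = -50
  a_4 = -4·-50 + -3·14 = 158
  a_5 = -4·158 + -3·-50 = -482
  a_6 = -4·-482 + -3·158 = 1454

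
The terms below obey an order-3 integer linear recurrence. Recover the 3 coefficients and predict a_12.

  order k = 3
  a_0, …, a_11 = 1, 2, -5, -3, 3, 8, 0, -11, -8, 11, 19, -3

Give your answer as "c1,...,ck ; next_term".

0,-1,-1 ; -30

  a_3 = 0·-5 + -1·2 + -1·1 = -3
  a_4 = 0·-3 + -1·-5 + -1·2 = 3
  a_5 = 0·3 + -1·-3 + -1·-5 = 8
  a_6 = 0·8 + -1·3 + -1·-3 = 0
  a_7 = 0·0 + -1·8 + -1·3 = -11
  a_8 = 0·-11 + -1·0 + -1·8 = -8
  a_9 = 0·-8 + -1·-11 + -1·0 = 11
  a_10 = 0·11 + -1·-8 + -1·-11 = 19
  a_11 = 0·19 + -1·11 + -1·-8 = -3
  a_12 = 0·-3 + -1·19 + -1·11 = -30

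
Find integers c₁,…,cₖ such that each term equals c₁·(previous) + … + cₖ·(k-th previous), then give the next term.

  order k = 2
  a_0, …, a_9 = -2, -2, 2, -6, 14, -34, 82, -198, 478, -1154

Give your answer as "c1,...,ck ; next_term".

  a_2 = -2·-2 + 1·-2 = 2
  a_3 = -2·2 + 1·-2 = -6
  a_4 = -2·-6 + 1·2 = 14
  a_5 = -2·14 + 1·-6 = -34
  a_6 = -2·-34 + 1·14 = 82
  a_7 = -2·82 + 1·-34 = -198
  a_8 = -2·-198 + 1·82 = 478
  a_9 = -2·478 + 1·-198 = -1154
  a_10 = -2·-1154 + 1·478 = 2786

-2,1 ; 2786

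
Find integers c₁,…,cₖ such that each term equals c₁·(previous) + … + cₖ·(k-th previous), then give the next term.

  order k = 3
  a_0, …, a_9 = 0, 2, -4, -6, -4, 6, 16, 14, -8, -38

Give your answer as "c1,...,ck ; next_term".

  a_3 = 1·-4 + -1·2 + -1·0 = -6
  a_4 = 1·-6 + -1·-4 + -1·2 = -4
  a_5 = 1·-4 + -1·-6 + -1·-4 = 6
  a_6 = 1·6 + -1·-4 + -1·-6 = 16
  a_7 = 1·16 + -1·6 + -1·-4 = 14
  a_8 = 1·14 + -1·16 + -1·6 = -8
  a_9 = 1·-8 + -1·14 + -1·16 = -38
  a_10 = 1·-38 + -1·-8 + -1·14 = -44

1,-1,-1 ; -44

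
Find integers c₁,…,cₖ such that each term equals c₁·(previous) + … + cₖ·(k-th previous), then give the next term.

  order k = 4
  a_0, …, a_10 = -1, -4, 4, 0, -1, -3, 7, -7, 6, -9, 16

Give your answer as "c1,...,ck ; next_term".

-1,0,0,1 ; -23

  a_4 = -1·0 + 0·4 + 0·-4 + 1·-1 = -1
  a_5 = -1·-1 + 0·0 + 0·4 + 1·-4 = -3
  a_6 = -1·-3 + 0·-1 + 0·0 + 1·4 = 7
  a_7 = -1·7 + 0·-3 + 0·-1 + 1·0 = -7
  a_8 = -1·-7 + 0·7 + 0·-3 + 1·-1 = 6
  a_9 = -1·6 + 0·-7 + 0·7 + 1·-3 = -9
  a_10 = -1·-9 + 0·6 + 0·-7 + 1·7 = 16
  a_11 = -1·16 + 0·-9 + 0·6 + 1·-7 = -23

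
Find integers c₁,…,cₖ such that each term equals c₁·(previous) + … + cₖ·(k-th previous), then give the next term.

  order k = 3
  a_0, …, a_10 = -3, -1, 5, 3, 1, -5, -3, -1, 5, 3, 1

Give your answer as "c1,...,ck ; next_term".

  a_3 = 0·5 + 0·-1 + -1·-3 = 3
  a_4 = 0·3 + 0·5 + -1·-1 = 1
  a_5 = 0·1 + 0·3 + -1·5 = -5
  a_6 = 0·-5 + 0·1 + -1·3 = -3
  a_7 = 0·-3 + 0·-5 + -1·1 = -1
  a_8 = 0·-1 + 0·-3 + -1·-5 = 5
  a_9 = 0·5 + 0·-1 + -1·-3 = 3
  a_10 = 0·3 + 0·5 + -1·-1 = 1
  a_11 = 0·1 + 0·3 + -1·5 = -5

0,0,-1 ; -5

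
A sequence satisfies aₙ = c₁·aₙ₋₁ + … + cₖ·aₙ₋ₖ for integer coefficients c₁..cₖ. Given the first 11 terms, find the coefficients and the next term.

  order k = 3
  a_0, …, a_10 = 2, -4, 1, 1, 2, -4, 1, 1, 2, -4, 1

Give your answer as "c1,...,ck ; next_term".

-1,-1,-1 ; 1

  a_3 = -1·1 + -1·-4 + -1·2 = 1
  a_4 = -1·1 + -1·1 + -1·-4 = 2
  a_5 = -1·2 + -1·1 + -1·1 = -4
  a_6 = -1·-4 + -1·2 + -1·1 = 1
  a_7 = -1·1 + -1·-4 + -1·2 = 1
  a_8 = -1·1 + -1·1 + -1·-4 = 2
  a_9 = -1·2 + -1·1 + -1·1 = -4
  a_10 = -1·-4 + -1·2 + -1·1 = 1
  a_11 = -1·1 + -1·-4 + -1·2 = 1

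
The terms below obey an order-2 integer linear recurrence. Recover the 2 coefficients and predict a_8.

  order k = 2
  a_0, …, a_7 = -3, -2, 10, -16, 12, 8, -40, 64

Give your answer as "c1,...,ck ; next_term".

-2,-2 ; -48

  a_2 = -2·-2 + -2·-3 = 10
  a_3 = -2·10 + -2·-2 = -16
  a_4 = -2·-16 + -2·10 = 12
  a_5 = -2·12 + -2·-16 = 8
  a_6 = -2·8 + -2·12 = -40
  a_7 = -2·-40 + -2·8 = 64
  a_8 = -2·64 + -2·-40 = -48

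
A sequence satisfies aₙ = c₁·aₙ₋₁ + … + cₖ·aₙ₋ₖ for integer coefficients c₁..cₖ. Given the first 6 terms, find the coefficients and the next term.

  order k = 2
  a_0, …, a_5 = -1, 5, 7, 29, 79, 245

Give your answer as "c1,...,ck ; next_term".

  a_2 = 2·5 + 3·-1 = 7
  a_3 = 2·7 + 3·5 = 29
  a_4 = 2·29 + 3·7 = 79
  a_5 = 2·79 + 3·29 = 245
  a_6 = 2·245 + 3·79 = 727

2,3 ; 727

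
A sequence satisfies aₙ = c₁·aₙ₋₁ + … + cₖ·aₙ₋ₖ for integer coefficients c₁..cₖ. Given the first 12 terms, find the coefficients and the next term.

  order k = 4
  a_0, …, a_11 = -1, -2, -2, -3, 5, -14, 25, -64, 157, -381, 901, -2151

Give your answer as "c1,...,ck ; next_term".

-2,0,-1,3 ; 5154

  a_4 = -2·-3 + 0·-2 + -1·-2 + 3·-1 = 5
  a_5 = -2·5 + 0·-3 + -1·-2 + 3·-2 = -14
  a_6 = -2·-14 + 0·5 + -1·-3 + 3·-2 = 25
  a_7 = -2·25 + 0·-14 + -1·5 + 3·-3 = -64
  a_8 = -2·-64 + 0·25 + -1·-14 + 3·5 = 157
  a_9 = -2·157 + 0·-64 + -1·25 + 3·-14 = -381
  a_10 = -2·-381 + 0·157 + -1·-64 + 3·25 = 901
  a_11 = -2·901 + 0·-381 + -1·157 + 3·-64 = -2151
  a_12 = -2·-2151 + 0·901 + -1·-381 + 3·157 = 5154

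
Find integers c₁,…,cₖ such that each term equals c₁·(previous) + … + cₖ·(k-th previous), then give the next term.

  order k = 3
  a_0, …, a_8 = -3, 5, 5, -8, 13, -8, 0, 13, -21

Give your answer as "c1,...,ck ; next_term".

-1,0,1 ; 21

  a_3 = -1·5 + 0·5 + 1·-3 = -8
  a_4 = -1·-8 + 0·5 + 1·5 = 13
  a_5 = -1·13 + 0·-8 + 1·5 = -8
  a_6 = -1·-8 + 0·13 + 1·-8 = 0
  a_7 = -1·0 + 0·-8 + 1·13 = 13
  a_8 = -1·13 + 0·0 + 1·-8 = -21
  a_9 = -1·-21 + 0·13 + 1·0 = 21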